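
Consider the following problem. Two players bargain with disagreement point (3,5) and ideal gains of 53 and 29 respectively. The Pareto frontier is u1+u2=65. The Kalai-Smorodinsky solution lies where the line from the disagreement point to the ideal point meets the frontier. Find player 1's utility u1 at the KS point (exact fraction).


Step 1: At the KS point, (u1-d1)/r1 = (u2-d2)/r2 = t and u1+u2 = 65
Step 2: u1 = d1 + r1*t and u2 = d2 + r2*t, so (d1 + r1*t) + (d2 + r2*t) = 65
Step 3: t = (65 - 3 - 5)/(53 + 29) = 57/82
Step 4: u1 = d1 + r1*t = 3 + 53 * 57/82 = 3267/82
Step 5: (Check: u2 = d2 + r2*t = 2063/82; u1+u2 = 3267/82 + 2063/82 = 65, on the frontier.)

3267/82


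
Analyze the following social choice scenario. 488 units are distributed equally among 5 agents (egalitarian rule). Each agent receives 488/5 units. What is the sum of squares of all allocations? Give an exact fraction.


Step 1: Each agent's share = 488/5
Step 2: Square of each share = (488/5)^2 = 238144/25
Step 3: Sum of squares = 5 * 238144/25 = 238144/5

238144/5


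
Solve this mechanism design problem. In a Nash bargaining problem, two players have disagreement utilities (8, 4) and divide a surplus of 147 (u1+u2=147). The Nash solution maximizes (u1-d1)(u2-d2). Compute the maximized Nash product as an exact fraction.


Step 1: The Nash solution splits surplus symmetrically above the disagreement point
Step 2: u1 = (total + d1 - d2)/2 = (147 + 8 - 4)/2 = 151/2
Step 3: u2 = (total - d1 + d2)/2 = (147 - 8 + 4)/2 = 143/2
Step 4: Nash product = (151/2 - 8) * (143/2 - 4)
Step 5: = 135/2 * 135/2 = 18225/4

18225/4


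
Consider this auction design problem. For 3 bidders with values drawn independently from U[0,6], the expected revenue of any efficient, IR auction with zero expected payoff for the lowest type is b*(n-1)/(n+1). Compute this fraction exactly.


Step 1: By Revenue Equivalence, expected revenue = b*(n-1)/(n+1)
Step 2: Substituting n = 3, b = 6
Step 3: Revenue = 6*(3-1)/(3+1) = 6*2/4
Step 4: Revenue = 12/4 = 3

3


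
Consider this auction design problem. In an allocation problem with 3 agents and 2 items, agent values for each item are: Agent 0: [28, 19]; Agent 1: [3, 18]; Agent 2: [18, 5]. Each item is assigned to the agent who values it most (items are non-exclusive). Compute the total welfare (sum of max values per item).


Step 1: For each item, find the maximum value among all agents.
Step 2: Item 0 -> Agent 0 (value 28)
Step 3: Item 1 -> Agent 0 (value 19)
Step 4: Total welfare = 28 + 19 = 47

47


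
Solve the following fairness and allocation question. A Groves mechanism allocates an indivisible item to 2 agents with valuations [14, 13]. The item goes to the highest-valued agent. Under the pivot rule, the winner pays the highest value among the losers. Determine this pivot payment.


Step 1: The efficient winner is agent 0 with value 14
Step 2: Other agents' values: [13]
Step 3: Pivot payment = max(others) = 13
Step 4: The winner pays 13

13


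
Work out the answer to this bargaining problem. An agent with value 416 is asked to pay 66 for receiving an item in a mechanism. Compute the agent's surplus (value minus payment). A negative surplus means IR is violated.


Step 1: Surplus = value - payment = 416 - 66 = 350
Step 2: IR is satisfied (surplus >= 0)

350


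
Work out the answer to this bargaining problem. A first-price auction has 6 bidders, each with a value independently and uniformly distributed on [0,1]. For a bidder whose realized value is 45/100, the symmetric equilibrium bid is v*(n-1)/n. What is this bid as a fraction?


Step 1: The symmetric BNE bidding function is b(v) = v * (n-1) / n
Step 2: Substitute v = 9/20 and n = 6
Step 3: b = 9/20 * 5/6
Step 4: b = 3/8

3/8


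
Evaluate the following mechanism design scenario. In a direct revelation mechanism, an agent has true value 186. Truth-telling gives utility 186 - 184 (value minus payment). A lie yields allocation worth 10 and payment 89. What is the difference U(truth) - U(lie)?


Step 1: U(truth) = value - payment = 186 - 184 = 2
Step 2: U(lie) = allocation - payment = 10 - 89 = -79
Step 3: IC gap = 2 - (-79) = 81

81


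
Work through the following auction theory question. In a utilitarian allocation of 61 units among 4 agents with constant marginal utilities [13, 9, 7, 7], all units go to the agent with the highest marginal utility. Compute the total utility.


Step 1: The marginal utilities are [13, 9, 7, 7]
Step 2: The highest marginal utility is 13
Step 3: All 61 units go to that agent
Step 4: Total utility = 13 * 61 = 793

793


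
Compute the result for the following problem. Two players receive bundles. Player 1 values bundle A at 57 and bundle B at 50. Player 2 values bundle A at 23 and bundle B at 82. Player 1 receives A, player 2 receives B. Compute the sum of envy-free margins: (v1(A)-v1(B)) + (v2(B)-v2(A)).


Step 1: Player 1's margin = v1(A) - v1(B) = 57 - 50 = 7
Step 2: Player 2's margin = v2(B) - v2(A) = 82 - 23 = 59
Step 3: Total margin = 7 + 59 = 66

66


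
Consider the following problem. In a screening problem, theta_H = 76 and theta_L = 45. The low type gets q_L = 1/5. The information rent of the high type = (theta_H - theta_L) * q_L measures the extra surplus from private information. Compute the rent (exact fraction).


Step 1: theta_H - theta_L = 76 - 45 = 31
Step 2: Information rent = (theta_H - theta_L) * q_L
Step 3: = 31 * 1/5
Step 4: = 31/5

31/5


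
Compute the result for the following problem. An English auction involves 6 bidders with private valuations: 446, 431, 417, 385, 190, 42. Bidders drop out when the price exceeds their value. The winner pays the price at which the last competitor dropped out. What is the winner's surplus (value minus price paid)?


Step 1: Identify the highest value: 446
Step 2: Identify the second-highest value: 431
Step 3: The final price = second-highest value = 431
Step 4: Surplus = 446 - 431 = 15

15


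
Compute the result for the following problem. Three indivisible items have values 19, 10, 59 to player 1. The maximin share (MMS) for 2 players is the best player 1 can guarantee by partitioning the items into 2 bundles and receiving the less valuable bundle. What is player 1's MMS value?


Step 1: Item values = 19, 10, 59
Step 2: Enumerate all 2-bundle partitions and take the smaller bundle:
  Partition 1: {19} vs {10,59} -> bundles 19, 69; min = 19
  Partition 2: {10} vs {19,59} -> bundles 10, 78; min = 10
  Partition 3: {59} vs {19,10} -> bundles 59, 29; min = 29
Step 3: MMS = max(19, 10, 29) = 29

29


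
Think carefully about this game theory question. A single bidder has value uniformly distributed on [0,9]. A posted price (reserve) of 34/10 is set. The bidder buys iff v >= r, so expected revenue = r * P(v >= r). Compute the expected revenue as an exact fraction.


Step 1: Posted price r = 17/5, value support [0,9]
Step 2: P(v >= r) = (9 - 17/5)/9 = 28/45
Step 3: Expected revenue = r * P(v >= r) = 17/5 * 28/45
Step 4: Revenue = 476/225

476/225


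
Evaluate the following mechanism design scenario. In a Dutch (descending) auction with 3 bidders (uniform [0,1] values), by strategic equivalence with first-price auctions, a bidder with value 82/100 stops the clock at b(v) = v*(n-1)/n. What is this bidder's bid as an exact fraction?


Step 1: Dutch auctions are strategically equivalent to first-price auctions
Step 2: The equilibrium bid is b(v) = v*(n-1)/n
Step 3: b = 41/50 * 2/3
Step 4: b = 41/75

41/75


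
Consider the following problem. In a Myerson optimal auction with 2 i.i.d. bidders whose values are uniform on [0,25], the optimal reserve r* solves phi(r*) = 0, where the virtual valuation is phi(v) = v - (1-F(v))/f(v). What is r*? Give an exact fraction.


Step 1: For U[0,25], F(v) = v/25 and f(v) = 1/25
Step 2: phi(v) = v - (1 - v/25)/(1/25) = v - (25 - v) = 2v - 25
Step 3: Set phi(r*) = 0: 2r* - 25 = 0
Step 4: r* = 25/2 (the number of bidders n = 2 does not enter)

25/2


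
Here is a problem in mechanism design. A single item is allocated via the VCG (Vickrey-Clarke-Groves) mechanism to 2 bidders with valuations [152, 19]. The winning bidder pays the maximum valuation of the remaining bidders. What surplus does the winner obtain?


Step 1: The winner is the agent with the highest value: agent 0 with value 152
Step 2: Values of other agents: [19]
Step 3: VCG payment = max of others' values = 19
Step 4: Surplus = 152 - 19 = 133

133


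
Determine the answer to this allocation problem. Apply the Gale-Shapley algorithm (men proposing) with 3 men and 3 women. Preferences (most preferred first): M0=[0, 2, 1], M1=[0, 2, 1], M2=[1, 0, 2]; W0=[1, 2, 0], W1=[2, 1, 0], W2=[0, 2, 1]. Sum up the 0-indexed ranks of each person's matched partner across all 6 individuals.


Step 1: Run Gale-Shapley (men propose, women hold best offer):
  M0 proposes to W0; she accepts
  M1 proposes to W0; she switches from M0
  M2 proposes to W1; she accepts
  M0 proposes to W2; she accepts
Step 2: Final matching: W0-M1, W1-M2, W2-M0
Step 3: 0-indexed ranks (man's rank of his match, then woman's): 0 + 0 + 0 + 0 + 1 + 0
Step 4: Total rank sum = 1

1


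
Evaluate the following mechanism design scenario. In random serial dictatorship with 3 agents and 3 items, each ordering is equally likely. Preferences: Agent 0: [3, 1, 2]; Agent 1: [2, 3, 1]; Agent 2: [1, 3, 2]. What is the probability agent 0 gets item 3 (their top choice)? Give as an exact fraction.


Step 1: Agent 0 wants item 3
Step 2: There are 6 possible orderings of agents
Step 3: In 6 orderings, agent 0 gets item 3
Step 4: Probability = 6/6 = 1

1


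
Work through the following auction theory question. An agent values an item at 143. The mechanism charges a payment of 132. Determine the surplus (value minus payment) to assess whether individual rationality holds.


Step 1: Surplus = value - payment = 143 - 132 = 11
Step 2: IR is satisfied (surplus >= 0)

11


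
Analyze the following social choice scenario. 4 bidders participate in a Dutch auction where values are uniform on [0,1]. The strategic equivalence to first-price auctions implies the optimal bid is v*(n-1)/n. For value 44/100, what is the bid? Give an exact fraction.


Step 1: Dutch auctions are strategically equivalent to first-price auctions
Step 2: The equilibrium bid is b(v) = v*(n-1)/n
Step 3: b = 11/25 * 3/4
Step 4: b = 33/100

33/100


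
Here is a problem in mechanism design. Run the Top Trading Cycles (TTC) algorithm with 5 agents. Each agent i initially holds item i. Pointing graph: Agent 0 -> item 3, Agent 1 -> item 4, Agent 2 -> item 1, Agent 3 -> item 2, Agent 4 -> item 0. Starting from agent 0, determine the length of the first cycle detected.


Step 1: Trace the pointer graph from agent 0: 0 -> 3 -> 2 -> 1 -> 4 -> 0
Step 2: A cycle is detected when we revisit agent 0
Step 3: The cycle is: 0 -> 3 -> 2 -> 1 -> 4 -> 0
Step 4: Cycle length = 5

5


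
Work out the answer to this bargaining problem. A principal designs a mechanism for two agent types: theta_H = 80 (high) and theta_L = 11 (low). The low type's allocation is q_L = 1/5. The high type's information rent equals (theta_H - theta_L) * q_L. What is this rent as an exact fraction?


Step 1: theta_H - theta_L = 80 - 11 = 69
Step 2: Information rent = (theta_H - theta_L) * q_L
Step 3: = 69 * 1/5
Step 4: = 69/5

69/5


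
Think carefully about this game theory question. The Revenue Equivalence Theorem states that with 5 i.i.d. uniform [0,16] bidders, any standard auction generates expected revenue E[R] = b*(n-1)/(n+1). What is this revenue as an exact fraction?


Step 1: By Revenue Equivalence, expected revenue = b*(n-1)/(n+1)
Step 2: Substituting n = 5, b = 16
Step 3: Revenue = 16*(5-1)/(5+1) = 16*4/6
Step 4: Revenue = 64/6 = 32/3

32/3


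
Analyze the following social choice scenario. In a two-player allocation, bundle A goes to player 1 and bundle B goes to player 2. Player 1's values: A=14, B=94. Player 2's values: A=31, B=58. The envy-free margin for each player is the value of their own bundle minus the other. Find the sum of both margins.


Step 1: Player 1's margin = v1(A) - v1(B) = 14 - 94 = -80
Step 2: Player 2's margin = v2(B) - v2(A) = 58 - 31 = 27
Step 3: Total margin = -80 + 27 = -53

-53


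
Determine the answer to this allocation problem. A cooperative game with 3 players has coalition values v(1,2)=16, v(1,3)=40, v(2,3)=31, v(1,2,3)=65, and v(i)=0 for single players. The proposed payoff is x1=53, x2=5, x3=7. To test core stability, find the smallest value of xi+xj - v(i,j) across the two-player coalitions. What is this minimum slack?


Step 1: Slack for coalition (1,2): x1+x2 - v12 = 58 - 16 = 42
Step 2: Slack for coalition (1,3): x1+x3 - v13 = 60 - 40 = 20
Step 3: Slack for coalition (2,3): x2+x3 - v23 = 12 - 31 = -19
Step 4: Minimum slack = min(42, 20, -19) = -19, attained by (2,3); coalition (2,3) can block (slack < 0), so the allocation is not in the core

-19


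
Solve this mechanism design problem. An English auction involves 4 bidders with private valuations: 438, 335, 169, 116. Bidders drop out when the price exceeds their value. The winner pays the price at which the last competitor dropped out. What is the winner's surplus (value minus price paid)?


Step 1: Identify the highest value: 438
Step 2: Identify the second-highest value: 335
Step 3: The final price = second-highest value = 335
Step 4: Surplus = 438 - 335 = 103

103


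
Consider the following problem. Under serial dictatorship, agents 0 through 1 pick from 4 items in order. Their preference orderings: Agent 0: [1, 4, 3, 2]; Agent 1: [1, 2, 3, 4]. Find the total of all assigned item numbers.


Step 1: Agent 0 picks item 1
Step 2: Agent 1 picks item 2
Step 3: Sum = 1 + 2 = 3

3


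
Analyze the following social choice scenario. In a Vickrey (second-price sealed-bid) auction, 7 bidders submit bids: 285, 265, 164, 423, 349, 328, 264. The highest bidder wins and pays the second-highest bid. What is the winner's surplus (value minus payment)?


Step 1: Sort bids in descending order: 423, 349, 328, 285, 265, 264, 164
Step 2: The winning bid is the highest: 423
Step 3: The payment equals the second-highest bid: 349
Step 4: Surplus = winner's bid - payment = 423 - 349 = 74

74


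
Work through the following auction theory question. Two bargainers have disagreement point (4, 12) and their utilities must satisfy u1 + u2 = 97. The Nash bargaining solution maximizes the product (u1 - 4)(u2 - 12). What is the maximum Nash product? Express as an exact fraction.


Step 1: The Nash solution splits surplus symmetrically above the disagreement point
Step 2: u1 = (total + d1 - d2)/2 = (97 + 4 - 12)/2 = 89/2
Step 3: u2 = (total - d1 + d2)/2 = (97 - 4 + 12)/2 = 105/2
Step 4: Nash product = (89/2 - 4) * (105/2 - 12)
Step 5: = 81/2 * 81/2 = 6561/4

6561/4


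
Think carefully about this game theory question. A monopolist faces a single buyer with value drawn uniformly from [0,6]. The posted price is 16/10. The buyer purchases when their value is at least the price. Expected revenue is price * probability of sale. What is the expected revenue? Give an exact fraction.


Step 1: Posted price r = 8/5, value support [0,6]
Step 2: P(v >= r) = (6 - 8/5)/6 = 11/15
Step 3: Expected revenue = r * P(v >= r) = 8/5 * 11/15
Step 4: Revenue = 88/75

88/75


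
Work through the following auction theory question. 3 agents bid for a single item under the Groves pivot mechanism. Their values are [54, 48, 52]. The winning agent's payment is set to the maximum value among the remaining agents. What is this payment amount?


Step 1: The efficient winner is agent 0 with value 54
Step 2: Other agents' values: [48, 52]
Step 3: Pivot payment = max(others) = 52
Step 4: The winner pays 52

52


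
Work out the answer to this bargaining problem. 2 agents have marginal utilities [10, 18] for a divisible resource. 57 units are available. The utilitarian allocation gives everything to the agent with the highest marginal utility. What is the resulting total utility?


Step 1: The marginal utilities are [10, 18]
Step 2: The highest marginal utility is 18
Step 3: All 57 units go to that agent
Step 4: Total utility = 18 * 57 = 1026

1026


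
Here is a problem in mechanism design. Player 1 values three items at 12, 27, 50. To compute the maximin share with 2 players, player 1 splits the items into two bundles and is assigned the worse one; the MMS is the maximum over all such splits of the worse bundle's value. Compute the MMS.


Step 1: Item values = 12, 27, 50
Step 2: Enumerate all 2-bundle partitions and take the smaller bundle:
  Partition 1: {12} vs {27,50} -> bundles 12, 77; min = 12
  Partition 2: {27} vs {12,50} -> bundles 27, 62; min = 27
  Partition 3: {50} vs {12,27} -> bundles 50, 39; min = 39
Step 3: MMS = max(12, 27, 39) = 39

39


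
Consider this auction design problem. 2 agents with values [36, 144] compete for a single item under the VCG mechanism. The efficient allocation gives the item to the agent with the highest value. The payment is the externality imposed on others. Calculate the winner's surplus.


Step 1: The winner is the agent with the highest value: agent 1 with value 144
Step 2: Values of other agents: [36]
Step 3: VCG payment = max of others' values = 36
Step 4: Surplus = 144 - 36 = 108

108


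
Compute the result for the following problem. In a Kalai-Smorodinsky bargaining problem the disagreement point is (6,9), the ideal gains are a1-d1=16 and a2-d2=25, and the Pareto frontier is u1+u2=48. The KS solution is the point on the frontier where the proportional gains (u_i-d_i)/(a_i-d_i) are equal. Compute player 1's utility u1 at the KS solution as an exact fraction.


Step 1: At the KS point, (u1-d1)/r1 = (u2-d2)/r2 = t and u1+u2 = 48
Step 2: u1 = d1 + r1*t and u2 = d2 + r2*t, so (d1 + r1*t) + (d2 + r2*t) = 48
Step 3: t = (48 - 6 - 9)/(16 + 25) = 33/41
Step 4: u1 = d1 + r1*t = 6 + 16 * 33/41 = 774/41
Step 5: (Check: u2 = d2 + r2*t = 1194/41; u1+u2 = 774/41 + 1194/41 = 48, on the frontier.)

774/41


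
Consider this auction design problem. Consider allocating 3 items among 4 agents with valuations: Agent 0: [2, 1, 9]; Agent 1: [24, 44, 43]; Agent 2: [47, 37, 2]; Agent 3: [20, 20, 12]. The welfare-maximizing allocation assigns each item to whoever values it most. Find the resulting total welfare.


Step 1: For each item, find the maximum value among all agents.
Step 2: Item 0 -> Agent 2 (value 47)
Step 3: Item 1 -> Agent 1 (value 44)
Step 4: Item 2 -> Agent 1 (value 43)
Step 5: Total welfare = 47 + 44 + 43 = 134

134


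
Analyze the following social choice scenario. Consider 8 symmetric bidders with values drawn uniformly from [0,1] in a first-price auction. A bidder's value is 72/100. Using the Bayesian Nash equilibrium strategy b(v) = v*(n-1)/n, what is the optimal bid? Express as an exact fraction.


Step 1: The symmetric BNE bidding function is b(v) = v * (n-1) / n
Step 2: Substitute v = 18/25 and n = 8
Step 3: b = 18/25 * 7/8
Step 4: b = 63/100

63/100


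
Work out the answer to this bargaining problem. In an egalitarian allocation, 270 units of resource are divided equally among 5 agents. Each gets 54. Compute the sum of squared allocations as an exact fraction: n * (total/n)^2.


Step 1: Each agent's share = 270/5 = 54
Step 2: Square of each share = (54)^2 = 2916
Step 3: Sum of squares = 5 * 2916 = 14580

14580


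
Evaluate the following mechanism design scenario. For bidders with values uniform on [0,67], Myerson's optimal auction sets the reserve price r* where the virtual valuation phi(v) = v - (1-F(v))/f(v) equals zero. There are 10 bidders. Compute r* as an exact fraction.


Step 1: For U[0,67], F(v) = v/67 and f(v) = 1/67
Step 2: phi(v) = v - (1 - v/67)/(1/67) = v - (67 - v) = 2v - 67
Step 3: Set phi(r*) = 0: 2r* - 67 = 0
Step 4: r* = 67/2 (the number of bidders n = 10 does not enter)

67/2


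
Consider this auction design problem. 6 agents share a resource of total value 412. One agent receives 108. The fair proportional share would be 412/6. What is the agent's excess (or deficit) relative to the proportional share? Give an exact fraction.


Step 1: Proportional share = 412/6 = 206/3
Step 2: Agent's actual allocation = 108
Step 3: Excess = 108 - 206/3 = 118/3

118/3


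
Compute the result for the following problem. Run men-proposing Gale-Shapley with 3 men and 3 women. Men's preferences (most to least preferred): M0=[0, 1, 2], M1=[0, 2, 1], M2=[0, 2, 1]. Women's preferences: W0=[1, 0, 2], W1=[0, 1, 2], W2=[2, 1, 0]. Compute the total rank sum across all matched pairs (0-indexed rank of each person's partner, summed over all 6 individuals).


Step 1: Run Gale-Shapley (men propose, women hold best offer):
  M0 proposes to W0; she accepts
  M1 proposes to W0; she switches from M0
  M2 proposes to W0; rejected
  M2 proposes to W2; she accepts
  M0 proposes to W1; she accepts
Step 2: Final matching: W0-M1, W1-M0, W2-M2
Step 3: 0-indexed ranks (man's rank of his match, then woman's): 0 + 0 + 1 + 0 + 1 + 0
Step 4: Total rank sum = 2

2


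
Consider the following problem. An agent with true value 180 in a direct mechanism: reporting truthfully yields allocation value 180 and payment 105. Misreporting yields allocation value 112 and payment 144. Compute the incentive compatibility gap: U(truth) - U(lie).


Step 1: U(truth) = value - payment = 180 - 105 = 75
Step 2: U(lie) = allocation - payment = 112 - 144 = -32
Step 3: IC gap = 75 - (-32) = 107

107


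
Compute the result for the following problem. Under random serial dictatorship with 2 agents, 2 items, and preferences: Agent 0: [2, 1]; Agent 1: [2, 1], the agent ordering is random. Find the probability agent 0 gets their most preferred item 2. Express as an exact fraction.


Step 1: Agent 0 wants item 2
Step 2: There are 2 possible orderings of agents
Step 3: In 1 orderings, agent 0 gets item 2
Step 4: Probability = 1/2

1/2


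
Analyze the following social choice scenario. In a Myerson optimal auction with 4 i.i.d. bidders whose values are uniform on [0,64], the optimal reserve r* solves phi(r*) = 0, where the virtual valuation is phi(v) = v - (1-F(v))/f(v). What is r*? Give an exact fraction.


Step 1: For U[0,64], F(v) = v/64 and f(v) = 1/64
Step 2: phi(v) = v - (1 - v/64)/(1/64) = v - (64 - v) = 2v - 64
Step 3: Set phi(r*) = 0: 2r* - 64 = 0
Step 4: r* = 64/2 = 32 (the number of bidders n = 4 does not enter)

32


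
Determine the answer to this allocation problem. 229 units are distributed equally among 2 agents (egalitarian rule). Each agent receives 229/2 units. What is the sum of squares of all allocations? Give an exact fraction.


Step 1: Each agent's share = 229/2
Step 2: Square of each share = (229/2)^2 = 52441/4
Step 3: Sum of squares = 2 * 52441/4 = 52441/2

52441/2


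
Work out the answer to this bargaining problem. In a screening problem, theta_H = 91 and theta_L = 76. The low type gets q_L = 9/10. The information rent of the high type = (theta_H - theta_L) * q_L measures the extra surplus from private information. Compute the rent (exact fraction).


Step 1: theta_H - theta_L = 91 - 76 = 15
Step 2: Information rent = (theta_H - theta_L) * q_L
Step 3: = 15 * 9/10
Step 4: = 27/2

27/2


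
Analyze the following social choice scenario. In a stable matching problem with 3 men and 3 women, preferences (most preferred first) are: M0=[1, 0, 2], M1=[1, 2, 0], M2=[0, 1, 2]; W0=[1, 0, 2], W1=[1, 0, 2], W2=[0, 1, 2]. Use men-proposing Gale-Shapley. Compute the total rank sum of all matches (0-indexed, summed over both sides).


Step 1: Run Gale-Shapley (men propose, women hold best offer):
  M0 proposes to W1; she accepts
  M1 proposes to W1; she switches from M0
  M2 proposes to W0; she accepts
  M0 proposes to W0; she switches from M2
  M2 proposes to W1; rejected
  M2 proposes to W2; she accepts
Step 2: Final matching: W0-M0, W1-M1, W2-M2
Step 3: 0-indexed ranks (man's rank of his match, then woman's): 1 + 1 + 0 + 0 + 2 + 2
Step 4: Total rank sum = 6

6


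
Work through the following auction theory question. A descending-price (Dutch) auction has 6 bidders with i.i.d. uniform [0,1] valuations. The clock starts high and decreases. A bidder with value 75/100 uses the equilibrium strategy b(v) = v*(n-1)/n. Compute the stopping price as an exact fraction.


Step 1: Dutch auctions are strategically equivalent to first-price auctions
Step 2: The equilibrium bid is b(v) = v*(n-1)/n
Step 3: b = 3/4 * 5/6
Step 4: b = 5/8

5/8


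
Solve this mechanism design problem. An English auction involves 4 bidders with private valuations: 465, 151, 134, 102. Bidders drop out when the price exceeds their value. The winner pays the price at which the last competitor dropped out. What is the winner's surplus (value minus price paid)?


Step 1: Identify the highest value: 465
Step 2: Identify the second-highest value: 151
Step 3: The final price = second-highest value = 151
Step 4: Surplus = 465 - 151 = 314

314


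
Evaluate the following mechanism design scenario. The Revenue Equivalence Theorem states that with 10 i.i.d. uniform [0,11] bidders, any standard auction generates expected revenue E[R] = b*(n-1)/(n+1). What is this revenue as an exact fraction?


Step 1: By Revenue Equivalence, expected revenue = b*(n-1)/(n+1)
Step 2: Substituting n = 10, b = 11
Step 3: Revenue = 11*(10-1)/(10+1) = 11*9/11
Step 4: Revenue = 99/11 = 9

9


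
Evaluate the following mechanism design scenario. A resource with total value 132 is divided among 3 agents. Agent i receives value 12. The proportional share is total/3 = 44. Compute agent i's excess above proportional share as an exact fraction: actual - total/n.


Step 1: Proportional share = 132/3 = 44
Step 2: Agent's actual allocation = 12
Step 3: Excess = 12 - 44 = -32

-32


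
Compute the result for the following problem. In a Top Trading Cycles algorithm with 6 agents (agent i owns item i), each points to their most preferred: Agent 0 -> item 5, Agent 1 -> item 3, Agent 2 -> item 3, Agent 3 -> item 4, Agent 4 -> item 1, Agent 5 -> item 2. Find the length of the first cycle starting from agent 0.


Step 1: Trace the pointer graph from agent 0: 0 -> 5 -> 2 -> 3 -> 4 -> 1 -> 3
Step 2: A cycle is detected when we revisit agent 3
Step 3: The cycle is: 3 -> 4 -> 1 -> 3
Step 4: Cycle length = 3

3


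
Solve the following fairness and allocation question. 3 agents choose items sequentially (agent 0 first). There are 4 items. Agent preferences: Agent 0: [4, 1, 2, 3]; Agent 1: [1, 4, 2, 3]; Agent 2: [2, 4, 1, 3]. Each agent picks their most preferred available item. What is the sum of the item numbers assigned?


Step 1: Agent 0 picks item 4
Step 2: Agent 1 picks item 1
Step 3: Agent 2 picks item 2
Step 4: Sum = 4 + 1 + 2 = 7

7


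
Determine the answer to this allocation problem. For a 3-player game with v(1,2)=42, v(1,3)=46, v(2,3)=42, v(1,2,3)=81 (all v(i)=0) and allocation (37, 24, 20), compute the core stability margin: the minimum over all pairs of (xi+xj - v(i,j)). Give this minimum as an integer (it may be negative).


Step 1: Slack for coalition (1,2): x1+x2 - v12 = 61 - 42 = 19
Step 2: Slack for coalition (1,3): x1+x3 - v13 = 57 - 46 = 11
Step 3: Slack for coalition (2,3): x2+x3 - v23 = 44 - 42 = 2
Step 4: Minimum slack = min(19, 11, 2) = 2, attained by (2,3); no pair can gain by deviating, so the allocation is in the core

2


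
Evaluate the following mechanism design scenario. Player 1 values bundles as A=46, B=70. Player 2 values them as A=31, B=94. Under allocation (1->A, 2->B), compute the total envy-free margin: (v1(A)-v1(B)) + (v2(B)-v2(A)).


Step 1: Player 1's margin = v1(A) - v1(B) = 46 - 70 = -24
Step 2: Player 2's margin = v2(B) - v2(A) = 94 - 31 = 63
Step 3: Total margin = -24 + 63 = 39

39


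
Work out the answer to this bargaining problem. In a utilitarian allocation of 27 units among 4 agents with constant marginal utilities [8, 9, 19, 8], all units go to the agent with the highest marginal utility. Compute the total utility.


Step 1: The marginal utilities are [8, 9, 19, 8]
Step 2: The highest marginal utility is 19
Step 3: All 27 units go to that agent
Step 4: Total utility = 19 * 27 = 513

513


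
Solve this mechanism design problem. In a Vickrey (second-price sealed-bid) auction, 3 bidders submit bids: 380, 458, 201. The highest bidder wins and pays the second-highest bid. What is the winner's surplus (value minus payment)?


Step 1: Sort bids in descending order: 458, 380, 201
Step 2: The winning bid is the highest: 458
Step 3: The payment equals the second-highest bid: 380
Step 4: Surplus = winner's bid - payment = 458 - 380 = 78

78


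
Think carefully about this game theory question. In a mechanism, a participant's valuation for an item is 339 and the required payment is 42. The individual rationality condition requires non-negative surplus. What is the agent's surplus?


Step 1: Surplus = value - payment = 339 - 42 = 297
Step 2: IR is satisfied (surplus >= 0)

297


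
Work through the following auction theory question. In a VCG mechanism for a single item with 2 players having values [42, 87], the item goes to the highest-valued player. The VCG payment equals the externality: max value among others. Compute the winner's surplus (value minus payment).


Step 1: The winner is the agent with the highest value: agent 1 with value 87
Step 2: Values of other agents: [42]
Step 3: VCG payment = max of others' values = 42
Step 4: Surplus = 87 - 42 = 45

45


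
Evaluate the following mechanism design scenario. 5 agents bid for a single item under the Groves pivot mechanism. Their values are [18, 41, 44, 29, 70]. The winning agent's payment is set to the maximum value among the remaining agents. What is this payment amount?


Step 1: The efficient winner is agent 4 with value 70
Step 2: Other agents' values: [18, 41, 44, 29]
Step 3: Pivot payment = max(others) = 44
Step 4: The winner pays 44

44


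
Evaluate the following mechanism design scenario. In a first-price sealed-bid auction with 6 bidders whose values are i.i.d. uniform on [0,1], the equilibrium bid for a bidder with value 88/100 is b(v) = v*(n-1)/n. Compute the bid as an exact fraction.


Step 1: The symmetric BNE bidding function is b(v) = v * (n-1) / n
Step 2: Substitute v = 22/25 and n = 6
Step 3: b = 22/25 * 5/6
Step 4: b = 11/15

11/15


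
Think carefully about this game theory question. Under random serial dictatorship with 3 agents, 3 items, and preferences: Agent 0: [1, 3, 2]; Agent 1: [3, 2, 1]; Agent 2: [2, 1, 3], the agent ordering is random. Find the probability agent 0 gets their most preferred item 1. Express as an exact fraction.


Step 1: Agent 0 wants item 1
Step 2: There are 6 possible orderings of agents
Step 3: In 6 orderings, agent 0 gets item 1
Step 4: Probability = 6/6 = 1

1


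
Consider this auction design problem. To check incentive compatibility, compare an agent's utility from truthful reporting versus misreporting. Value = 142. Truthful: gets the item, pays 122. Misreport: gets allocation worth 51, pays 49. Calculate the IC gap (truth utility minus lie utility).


Step 1: U(truth) = value - payment = 142 - 122 = 20
Step 2: U(lie) = allocation - payment = 51 - 49 = 2
Step 3: IC gap = 20 - 2 = 18

18


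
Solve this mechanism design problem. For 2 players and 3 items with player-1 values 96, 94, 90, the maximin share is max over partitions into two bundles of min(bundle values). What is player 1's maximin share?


Step 1: Item values = 96, 94, 90
Step 2: Enumerate all 2-bundle partitions and take the smaller bundle:
  Partition 1: {96} vs {94,90} -> bundles 96, 184; min = 96
  Partition 2: {94} vs {96,90} -> bundles 94, 186; min = 94
  Partition 3: {90} vs {96,94} -> bundles 90, 190; min = 90
Step 3: MMS = max(96, 94, 90) = 96

96


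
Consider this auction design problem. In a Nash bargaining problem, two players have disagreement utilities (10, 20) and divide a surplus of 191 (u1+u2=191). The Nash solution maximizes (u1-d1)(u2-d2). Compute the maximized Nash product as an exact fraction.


Step 1: The Nash solution splits surplus symmetrically above the disagreement point
Step 2: u1 = (total + d1 - d2)/2 = (191 + 10 - 20)/2 = 181/2
Step 3: u2 = (total - d1 + d2)/2 = (191 - 10 + 20)/2 = 201/2
Step 4: Nash product = (181/2 - 10) * (201/2 - 20)
Step 5: = 161/2 * 161/2 = 25921/4

25921/4


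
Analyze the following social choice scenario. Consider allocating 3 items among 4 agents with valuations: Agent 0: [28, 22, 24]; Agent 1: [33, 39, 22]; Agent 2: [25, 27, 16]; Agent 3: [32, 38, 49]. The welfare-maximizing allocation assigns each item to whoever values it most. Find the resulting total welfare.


Step 1: For each item, find the maximum value among all agents.
Step 2: Item 0 -> Agent 1 (value 33)
Step 3: Item 1 -> Agent 1 (value 39)
Step 4: Item 2 -> Agent 3 (value 49)
Step 5: Total welfare = 33 + 39 + 49 = 121

121


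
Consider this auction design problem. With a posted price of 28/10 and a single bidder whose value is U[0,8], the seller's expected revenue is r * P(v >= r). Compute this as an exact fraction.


Step 1: Posted price r = 14/5, value support [0,8]
Step 2: P(v >= r) = (8 - 14/5)/8 = 13/20
Step 3: Expected revenue = r * P(v >= r) = 14/5 * 13/20
Step 4: Revenue = 91/50

91/50


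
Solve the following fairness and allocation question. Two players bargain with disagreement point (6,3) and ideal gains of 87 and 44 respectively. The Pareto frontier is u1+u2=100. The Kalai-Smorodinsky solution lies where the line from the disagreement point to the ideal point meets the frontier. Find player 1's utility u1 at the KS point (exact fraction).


Step 1: At the KS point, (u1-d1)/r1 = (u2-d2)/r2 = t and u1+u2 = 100
Step 2: u1 = d1 + r1*t and u2 = d2 + r2*t, so (d1 + r1*t) + (d2 + r2*t) = 100
Step 3: t = (100 - 6 - 3)/(87 + 44) = 91/131
Step 4: u1 = d1 + r1*t = 6 + 87 * 91/131 = 8703/131
Step 5: (Check: u2 = d2 + r2*t = 4397/131; u1+u2 = 8703/131 + 4397/131 = 100, on the frontier.)

8703/131


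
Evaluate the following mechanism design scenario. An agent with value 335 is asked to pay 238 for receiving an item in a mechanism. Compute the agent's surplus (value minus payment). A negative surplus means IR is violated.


Step 1: Surplus = value - payment = 335 - 238 = 97
Step 2: IR is satisfied (surplus >= 0)

97


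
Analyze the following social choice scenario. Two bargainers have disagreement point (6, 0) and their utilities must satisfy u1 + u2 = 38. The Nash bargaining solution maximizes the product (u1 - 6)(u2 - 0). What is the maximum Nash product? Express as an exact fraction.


Step 1: The Nash solution splits surplus symmetrically above the disagreement point
Step 2: u1 = (total + d1 - d2)/2 = (38 + 6 - 0)/2 = 22
Step 3: u2 = (total - d1 + d2)/2 = (38 - 6 + 0)/2 = 16
Step 4: Nash product = (22 - 6) * (16 - 0)
Step 5: = 16 * 16 = 256

256


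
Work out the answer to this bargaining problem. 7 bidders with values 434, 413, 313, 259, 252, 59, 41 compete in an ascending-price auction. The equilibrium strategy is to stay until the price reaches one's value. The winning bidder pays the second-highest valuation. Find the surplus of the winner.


Step 1: Identify the highest value: 434
Step 2: Identify the second-highest value: 413
Step 3: The final price = second-highest value = 413
Step 4: Surplus = 434 - 413 = 21

21


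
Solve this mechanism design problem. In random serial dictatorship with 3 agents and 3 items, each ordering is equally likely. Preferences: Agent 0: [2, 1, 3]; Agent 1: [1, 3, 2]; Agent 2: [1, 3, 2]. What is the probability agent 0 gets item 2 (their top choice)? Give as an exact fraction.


Step 1: Agent 0 wants item 2
Step 2: There are 6 possible orderings of agents
Step 3: In 6 orderings, agent 0 gets item 2
Step 4: Probability = 6/6 = 1

1


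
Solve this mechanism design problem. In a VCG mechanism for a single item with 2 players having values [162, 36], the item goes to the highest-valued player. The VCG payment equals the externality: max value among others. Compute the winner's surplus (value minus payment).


Step 1: The winner is the agent with the highest value: agent 0 with value 162
Step 2: Values of other agents: [36]
Step 3: VCG payment = max of others' values = 36
Step 4: Surplus = 162 - 36 = 126

126


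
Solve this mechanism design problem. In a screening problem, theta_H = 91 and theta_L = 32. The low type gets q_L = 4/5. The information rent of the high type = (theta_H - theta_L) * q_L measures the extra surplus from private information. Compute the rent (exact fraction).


Step 1: theta_H - theta_L = 91 - 32 = 59
Step 2: Information rent = (theta_H - theta_L) * q_L
Step 3: = 59 * 4/5
Step 4: = 236/5

236/5


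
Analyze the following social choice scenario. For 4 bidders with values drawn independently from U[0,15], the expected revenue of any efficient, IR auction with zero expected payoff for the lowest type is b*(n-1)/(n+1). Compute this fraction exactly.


Step 1: By Revenue Equivalence, expected revenue = b*(n-1)/(n+1)
Step 2: Substituting n = 4, b = 15
Step 3: Revenue = 15*(4-1)/(4+1) = 15*3/5
Step 4: Revenue = 45/5 = 9

9


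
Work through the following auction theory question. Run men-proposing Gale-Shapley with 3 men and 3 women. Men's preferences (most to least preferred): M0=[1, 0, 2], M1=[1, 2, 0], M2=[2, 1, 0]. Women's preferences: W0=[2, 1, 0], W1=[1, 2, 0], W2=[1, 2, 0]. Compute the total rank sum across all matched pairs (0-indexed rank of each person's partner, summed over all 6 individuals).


Step 1: Run Gale-Shapley (men propose, women hold best offer):
  M0 proposes to W1; she accepts
  M1 proposes to W1; she switches from M0
  M2 proposes to W2; she accepts
  M0 proposes to W0; she accepts
Step 2: Final matching: W0-M0, W1-M1, W2-M2
Step 3: 0-indexed ranks (man's rank of his match, then woman's): 1 + 2 + 0 + 0 + 0 + 1
Step 4: Total rank sum = 4

4


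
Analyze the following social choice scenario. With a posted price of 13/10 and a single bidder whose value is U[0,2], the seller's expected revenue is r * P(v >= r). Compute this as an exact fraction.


Step 1: Posted price r = 13/10, value support [0,2]
Step 2: P(v >= r) = (2 - 13/10)/2 = 7/20
Step 3: Expected revenue = r * P(v >= r) = 13/10 * 7/20
Step 4: Revenue = 91/200

91/200


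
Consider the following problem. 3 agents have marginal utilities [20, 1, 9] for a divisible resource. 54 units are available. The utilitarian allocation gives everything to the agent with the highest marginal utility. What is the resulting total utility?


Step 1: The marginal utilities are [20, 1, 9]
Step 2: The highest marginal utility is 20
Step 3: All 54 units go to that agent
Step 4: Total utility = 20 * 54 = 1080

1080


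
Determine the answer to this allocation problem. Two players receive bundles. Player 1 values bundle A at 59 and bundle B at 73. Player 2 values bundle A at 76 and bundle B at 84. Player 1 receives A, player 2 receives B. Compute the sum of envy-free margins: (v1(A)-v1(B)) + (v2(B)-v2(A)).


Step 1: Player 1's margin = v1(A) - v1(B) = 59 - 73 = -14
Step 2: Player 2's margin = v2(B) - v2(A) = 84 - 76 = 8
Step 3: Total margin = -14 + 8 = -6

-6


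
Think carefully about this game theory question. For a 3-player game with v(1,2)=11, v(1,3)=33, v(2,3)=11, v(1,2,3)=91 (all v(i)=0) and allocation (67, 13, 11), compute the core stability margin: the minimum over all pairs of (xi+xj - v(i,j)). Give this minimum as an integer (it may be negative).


Step 1: Slack for coalition (1,2): x1+x2 - v12 = 80 - 11 = 69
Step 2: Slack for coalition (1,3): x1+x3 - v13 = 78 - 33 = 45
Step 3: Slack for coalition (2,3): x2+x3 - v23 = 24 - 11 = 13
Step 4: Minimum slack = min(69, 45, 13) = 13, attained by (2,3); no pair can gain by deviating, so the allocation is in the core

13


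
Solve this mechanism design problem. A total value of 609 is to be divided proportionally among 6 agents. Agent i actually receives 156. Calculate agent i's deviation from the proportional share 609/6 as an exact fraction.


Step 1: Proportional share = 609/6 = 203/2
Step 2: Agent's actual allocation = 156
Step 3: Excess = 156 - 203/2 = 109/2

109/2
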